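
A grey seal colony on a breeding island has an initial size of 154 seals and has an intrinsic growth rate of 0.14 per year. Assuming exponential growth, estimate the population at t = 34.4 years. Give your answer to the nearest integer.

19014 seals

N(t) = N₀·e^(rt) = 154 × e^(0.14×34.4) = 154 × e^4.816.
e^4.816 ≈ 123.47, so N ≈ 154 × 123.47 = 19014.4.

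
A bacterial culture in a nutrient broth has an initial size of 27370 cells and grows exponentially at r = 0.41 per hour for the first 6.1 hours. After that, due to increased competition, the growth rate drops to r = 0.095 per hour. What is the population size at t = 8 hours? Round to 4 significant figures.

Phase 1: N(6.1) = 27370·e^(0.41×6.1) = 27370·e^2.501 = 333768.
Phase 2 runs for 8 − 6.1 = 1.9 hours at r = 0.095.
N(8) = 333768·e^(0.095×1.9) = 333768·e^0.1805 = 399793.

399800 cells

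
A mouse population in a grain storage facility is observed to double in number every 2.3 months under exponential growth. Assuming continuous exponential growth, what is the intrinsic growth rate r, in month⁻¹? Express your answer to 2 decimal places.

r = ln(2)/t_d = 0.6931/2.3 = 0.30137.

0.30 per month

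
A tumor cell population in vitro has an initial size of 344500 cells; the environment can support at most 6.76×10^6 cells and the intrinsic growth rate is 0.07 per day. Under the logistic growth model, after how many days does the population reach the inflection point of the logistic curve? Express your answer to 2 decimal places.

41.78 days

Logistic growth is fastest at N = K/2 = 3.38×10^6.
A = (K − N₀)/N₀ = 18.623. Set K/(1 + A·e^(−rt)) = K/2 → A·e^(−rt) = 1.
e^(−0.07t) = 1/18.623 = 0.0536981, so t = ln(18.623)/0.07 = 2.9244/0.07 = 41.777.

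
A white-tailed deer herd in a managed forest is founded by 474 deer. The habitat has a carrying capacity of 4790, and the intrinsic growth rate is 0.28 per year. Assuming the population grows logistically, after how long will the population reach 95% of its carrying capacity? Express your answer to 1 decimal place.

18.4 years

A = (K − N₀)/N₀ = (4790 − 474)/474 = 9.1055.
Solve 4790/(1 + 9.1055·e^(−0.28t)) = 4550.5: 1 + 9.1055·e^(−0.28t) = 1.0526, so e^(−0.28t) = 0.00578021.
−0.28·t = ln(0.00578021) = -5.1533, so t = 5.1533/0.28 = 18.405.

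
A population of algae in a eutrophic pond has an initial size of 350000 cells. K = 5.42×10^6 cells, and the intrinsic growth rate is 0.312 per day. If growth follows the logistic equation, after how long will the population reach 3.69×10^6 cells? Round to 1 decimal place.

11.0 days

A = (K − N₀)/N₀ = (5.42×10^6 − 350000)/350000 = 14.486.
Solve 5.42×10^6/(1 + 14.486·e^(−0.312t)) = 3.69×10^6: 1 + 14.486·e^(−0.312t) = 1.4688, so e^(−0.312t) = 0.0323653.
−0.312·t = ln(0.0323653) = -3.4307, so t = 3.4307/0.312 = 10.996.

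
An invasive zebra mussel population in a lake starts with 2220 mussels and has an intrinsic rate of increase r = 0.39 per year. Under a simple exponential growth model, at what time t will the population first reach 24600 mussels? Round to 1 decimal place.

Set N₀·e^(rt) = 24600: e^(0.39·t) = 24600/2220 = 11.081.
0.39·t = ln(11.081) = 2.4052, so t = 2.4052/0.39 = 6.1673.

6.2 years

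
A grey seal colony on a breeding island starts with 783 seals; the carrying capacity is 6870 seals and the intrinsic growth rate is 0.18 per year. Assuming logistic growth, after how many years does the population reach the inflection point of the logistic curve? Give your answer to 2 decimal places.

Logistic growth is fastest at N = K/2 = 3435.
A = (K − N₀)/N₀ = 7.7739. Set K/(1 + A·e^(−rt)) = K/2 → A·e^(−rt) = 1.
e^(−0.18t) = 1/7.7739 = 0.128635, so t = ln(7.7739)/0.18 = 2.0508/0.18 = 11.393.

11.39 years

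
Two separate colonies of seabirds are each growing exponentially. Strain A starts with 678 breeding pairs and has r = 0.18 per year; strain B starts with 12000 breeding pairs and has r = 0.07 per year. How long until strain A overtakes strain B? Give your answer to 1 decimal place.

Set 678·e^(0.18t) = 12000·e^(0.07t).
e^((0.18 − 0.07)t) = 12000/678 → e^(0.11·t) = 17.699.
0.11·t = ln(17.699) = 2.8735, so t = 2.8735/0.11 = 26.123.

26.1 years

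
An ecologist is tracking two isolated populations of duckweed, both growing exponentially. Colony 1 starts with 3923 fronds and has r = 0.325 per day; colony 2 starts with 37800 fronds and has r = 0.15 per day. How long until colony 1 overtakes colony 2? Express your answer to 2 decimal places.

12.95 days

Set 3923·e^(0.325t) = 37800·e^(0.15t).
e^((0.325 − 0.15)t) = 37800/3923 → e^(0.175·t) = 9.6355.
0.175·t = ln(9.6355) = 2.2655, so t = 2.2655/0.175 = 12.945.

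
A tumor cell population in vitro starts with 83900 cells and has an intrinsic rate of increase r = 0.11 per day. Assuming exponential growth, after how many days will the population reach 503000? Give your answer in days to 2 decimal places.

16.28 days

Set N₀·e^(rt) = 503000: e^(0.11·t) = 503000/83900 = 5.9952.
0.11·t = ln(5.9952) = 1.791, so t = 1.791/0.11 = 16.281.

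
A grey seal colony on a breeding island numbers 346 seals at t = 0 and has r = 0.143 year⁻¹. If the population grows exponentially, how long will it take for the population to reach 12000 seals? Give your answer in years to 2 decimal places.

24.80 years

Set N₀·e^(rt) = 12000: e^(0.143·t) = 12000/346 = 34.682.
0.143·t = ln(34.682) = 3.5462, so t = 3.5462/0.143 = 24.799.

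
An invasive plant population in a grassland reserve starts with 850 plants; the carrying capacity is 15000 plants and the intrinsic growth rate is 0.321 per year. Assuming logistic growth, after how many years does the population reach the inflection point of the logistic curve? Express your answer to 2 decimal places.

Logistic growth is fastest at N = K/2 = 7500.
A = (K − N₀)/N₀ = 16.647. Set K/(1 + A·e^(−rt)) = K/2 → A·e^(−rt) = 1.
e^(−0.321t) = 1/16.647 = 0.0600707, so t = ln(16.647)/0.321 = 2.8122/0.321 = 8.7609.

8.76 years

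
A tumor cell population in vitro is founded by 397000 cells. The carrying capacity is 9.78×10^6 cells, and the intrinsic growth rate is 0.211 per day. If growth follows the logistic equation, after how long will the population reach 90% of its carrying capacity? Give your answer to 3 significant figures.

25.4 days

A = (K − N₀)/N₀ = (9.78×10^6 − 397000)/397000 = 23.635.
Solve 9.78×10^6/(1 + 23.635·e^(−0.211t)) = 8.802×10^6: 1 + 23.635·e^(−0.211t) = 1.1111, so e^(−0.211t) = 0.00470117.
−0.211·t = ln(0.00470117) = -5.3599, so t = 5.3599/0.211 = 25.403.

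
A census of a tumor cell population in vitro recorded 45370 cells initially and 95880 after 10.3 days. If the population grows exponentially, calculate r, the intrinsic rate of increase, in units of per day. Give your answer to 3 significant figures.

From N(t) = N₀·e^(rt): e^(r·10.3) = 95880/45370 = 2.1133.
r·10.3 = ln(2.1133) = 0.74825, so r = 0.74825/10.3 = 0.072645.

0.0726 per day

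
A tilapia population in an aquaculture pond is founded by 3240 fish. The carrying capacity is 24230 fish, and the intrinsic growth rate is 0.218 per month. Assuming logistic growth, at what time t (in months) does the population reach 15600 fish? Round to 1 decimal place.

A = (K − N₀)/N₀ = (24230 − 3240)/3240 = 6.4784.
Solve 24230/(1 + 6.4784·e^(−0.218t)) = 15600: 1 + 6.4784·e^(−0.218t) = 1.5532, so e^(−0.218t) = 0.0853923.
−0.218·t = ln(0.0853923) = -2.4605, so t = 2.4605/0.218 = 11.287.

11.3 months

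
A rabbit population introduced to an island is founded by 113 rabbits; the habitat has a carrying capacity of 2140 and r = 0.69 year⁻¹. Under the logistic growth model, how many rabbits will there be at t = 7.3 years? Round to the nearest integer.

A = (K − N₀)/N₀ = (2140 − 113)/113 = 17.938.
N(t) = K/(1 + A·e^(−rt)) = 2140/(1 + 17.938×e^(−0.69×7.3)).
e^(−5.037) = 0.0064932; denominator = 1 + 17.938×0.0064932 = 1.1165.
N = 2140/1.1165 = 1916.75.

1917 rabbits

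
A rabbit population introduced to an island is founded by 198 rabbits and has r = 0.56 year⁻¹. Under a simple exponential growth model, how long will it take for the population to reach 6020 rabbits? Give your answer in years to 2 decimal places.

Set N₀·e^(rt) = 6020: e^(0.56·t) = 6020/198 = 30.404.
0.56·t = ln(30.404) = 3.4146, so t = 3.4146/0.56 = 6.0975.

6.10 years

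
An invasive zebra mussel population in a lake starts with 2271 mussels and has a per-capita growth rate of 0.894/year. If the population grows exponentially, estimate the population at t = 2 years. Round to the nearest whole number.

13575 mussels

N(t) = N₀·e^(rt) = 2271 × e^(0.894×2) = 2271 × e^1.788.
e^1.788 ≈ 5.9775, so N ≈ 2271 × 5.9775 = 13574.9.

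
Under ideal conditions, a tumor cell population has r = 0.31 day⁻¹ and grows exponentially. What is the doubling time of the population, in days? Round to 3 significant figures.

2.24 days

Doubling time t_d = ln(2)/r = 0.6931/0.31 = 2.236.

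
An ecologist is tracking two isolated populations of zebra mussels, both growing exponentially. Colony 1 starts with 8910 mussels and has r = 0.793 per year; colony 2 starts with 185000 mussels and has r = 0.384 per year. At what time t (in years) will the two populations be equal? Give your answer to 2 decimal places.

7.42 years

Set 8910·e^(0.793t) = 185000·e^(0.384t).
e^((0.793 − 0.384)t) = 185000/8910 → e^(0.409·t) = 20.763.
0.409·t = ln(20.763) = 3.0332, so t = 3.0332/0.409 = 7.4161.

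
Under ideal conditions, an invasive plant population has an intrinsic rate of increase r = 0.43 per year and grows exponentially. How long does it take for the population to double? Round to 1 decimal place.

Doubling time t_d = ln(2)/r = 0.6931/0.43 = 1.612.

1.6 years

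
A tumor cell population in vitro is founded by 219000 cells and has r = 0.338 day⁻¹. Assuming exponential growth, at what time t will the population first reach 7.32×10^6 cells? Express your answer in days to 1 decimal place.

Set N₀·e^(rt) = 7.32×10^6: e^(0.338·t) = 7.32×10^6/219000 = 33.425.
0.338·t = ln(33.425) = 3.5093, so t = 3.5093/0.338 = 10.383.

10.4 days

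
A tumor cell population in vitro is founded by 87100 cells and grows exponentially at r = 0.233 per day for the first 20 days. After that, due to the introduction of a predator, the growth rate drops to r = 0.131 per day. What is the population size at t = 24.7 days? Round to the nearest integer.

Phase 1: N(20) = 87100·e^(0.233×20) = 87100·e^4.66 = 9.200903×10^6.
Phase 2 runs for 24.7 − 20 = 4.7 days at r = 0.131.
N(24.7) = 9.200903×10^6·e^(0.131×4.7) = 9.200903×10^6·e^0.6157 = 1.703043×10^7.

17030428 cells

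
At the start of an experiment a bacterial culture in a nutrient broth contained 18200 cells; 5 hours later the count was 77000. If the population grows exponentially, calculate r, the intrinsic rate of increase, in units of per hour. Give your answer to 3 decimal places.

From N(t) = N₀·e^(rt): e^(r·5) = 77000/18200 = 4.2308.
r·5 = ln(4.2308) = 1.4424, so r = 1.4424/5 = 0.28848.

0.288 per hour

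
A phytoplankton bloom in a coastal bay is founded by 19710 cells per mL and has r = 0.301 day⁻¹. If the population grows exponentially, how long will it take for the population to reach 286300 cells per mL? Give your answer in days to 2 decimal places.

8.89 days

Set N₀·e^(rt) = 286300: e^(0.301·t) = 286300/19710 = 14.526.
0.301·t = ln(14.526) = 2.6759, so t = 2.6759/0.301 = 8.8901.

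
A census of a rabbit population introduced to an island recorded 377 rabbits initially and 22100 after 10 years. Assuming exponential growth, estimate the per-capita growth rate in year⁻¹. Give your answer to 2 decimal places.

From N(t) = N₀·e^(rt): e^(r·10) = 22100/377 = 58.621.
r·10 = ln(58.621) = 4.0711, so r = 4.0711/10 = 0.40711.

0.41 per year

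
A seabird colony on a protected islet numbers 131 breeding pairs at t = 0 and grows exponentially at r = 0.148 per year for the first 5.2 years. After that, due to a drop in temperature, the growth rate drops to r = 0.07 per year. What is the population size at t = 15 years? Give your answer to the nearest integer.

562 breeding pairs

Phase 1: N(5.2) = 131·e^(0.148×5.2) = 131·e^0.7696 = 282.816.
Phase 2 runs for 15 − 5.2 = 9.8 years at r = 0.07.
N(15) = 282.816·e^(0.07×9.8) = 282.816·e^0.686 = 561.604.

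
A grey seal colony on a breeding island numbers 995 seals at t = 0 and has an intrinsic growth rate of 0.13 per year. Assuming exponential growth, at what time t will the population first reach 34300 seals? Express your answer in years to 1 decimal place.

Set N₀·e^(rt) = 34300: e^(0.13·t) = 34300/995 = 34.472.
0.13·t = ln(34.472) = 3.5402, so t = 3.5402/0.13 = 27.232.

27.2 years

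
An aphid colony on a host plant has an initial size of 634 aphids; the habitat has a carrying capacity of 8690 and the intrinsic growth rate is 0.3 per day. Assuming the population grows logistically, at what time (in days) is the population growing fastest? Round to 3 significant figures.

Logistic growth is fastest at N = K/2 = 4345.
A = (K − N₀)/N₀ = 12.707. Set K/(1 + A·e^(−rt)) = K/2 → A·e^(−rt) = 1.
e^(−0.3t) = 1/12.707 = 0.0786991, so t = ln(12.707)/0.3 = 2.5421/0.3 = 8.4737.

8.47 days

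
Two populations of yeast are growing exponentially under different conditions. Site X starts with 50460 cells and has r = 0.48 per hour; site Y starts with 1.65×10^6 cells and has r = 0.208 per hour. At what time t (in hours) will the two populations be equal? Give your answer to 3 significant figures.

12.8 hours

Set 50460·e^(0.48t) = 1.65×10^6·e^(0.208t).
e^((0.48 − 0.208)t) = 1.65×10^6/50460 → e^(0.272·t) = 32.699.
0.272·t = ln(32.699) = 3.4873, so t = 3.4873/0.272 = 12.821.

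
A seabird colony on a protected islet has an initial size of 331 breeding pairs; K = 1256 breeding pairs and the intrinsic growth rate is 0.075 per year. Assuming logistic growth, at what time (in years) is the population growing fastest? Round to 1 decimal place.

Logistic growth is fastest at N = K/2 = 628.
A = (K − N₀)/N₀ = 2.7946. Set K/(1 + A·e^(−rt)) = K/2 → A·e^(−rt) = 1.
e^(−0.075t) = 1/2.7946 = 0.357838, so t = ln(2.7946)/0.075 = 1.0277/0.075 = 13.702.

13.7 years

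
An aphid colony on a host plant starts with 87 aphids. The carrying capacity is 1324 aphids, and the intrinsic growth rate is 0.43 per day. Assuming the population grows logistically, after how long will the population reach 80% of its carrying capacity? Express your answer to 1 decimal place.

9.4 days

A = (K − N₀)/N₀ = (1324 − 87)/87 = 14.218.
Solve 1324/(1 + 14.218·e^(−0.43t)) = 1059.2: 1 + 14.218·e^(−0.43t) = 1.25, so e^(−0.43t) = 0.0175829.
−0.43·t = ln(0.0175829) = -4.0408, so t = 4.0408/0.43 = 9.3973.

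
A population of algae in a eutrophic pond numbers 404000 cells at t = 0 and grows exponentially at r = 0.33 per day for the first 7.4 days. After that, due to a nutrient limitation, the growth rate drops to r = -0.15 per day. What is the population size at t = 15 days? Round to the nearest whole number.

1485364 cells

Phase 1: N(7.4) = 404000·e^(0.33×7.4) = 404000·e^2.442 = 4.644388×10^6.
Phase 2 runs for 15 − 7.4 = 7.6 days at r = -0.15.
N(15) = 4.644388×10^6·e^(-0.15×7.6) = 4.644388×10^6·e^-1.14 = 1.485364×10^6.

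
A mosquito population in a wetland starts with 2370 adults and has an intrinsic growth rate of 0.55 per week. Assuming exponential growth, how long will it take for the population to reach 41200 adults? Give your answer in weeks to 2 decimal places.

5.19 weeks

Set N₀·e^(rt) = 41200: e^(0.55·t) = 41200/2370 = 17.384.
0.55·t = ln(17.384) = 2.8555, so t = 2.8555/0.55 = 5.1919.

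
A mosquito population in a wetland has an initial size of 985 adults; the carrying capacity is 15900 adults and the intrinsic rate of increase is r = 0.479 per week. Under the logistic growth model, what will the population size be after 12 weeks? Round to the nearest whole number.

15168 adults

A = (K − N₀)/N₀ = (15900 − 985)/985 = 15.142.
N(t) = K/(1 + A·e^(−rt)) = 15900/(1 + 15.142×e^(−0.479×12)).
e^(−5.748) = 0.0031892; denominator = 1 + 15.142×0.0031892 = 1.0483.
N = 15900/1.0483 = 15167.6.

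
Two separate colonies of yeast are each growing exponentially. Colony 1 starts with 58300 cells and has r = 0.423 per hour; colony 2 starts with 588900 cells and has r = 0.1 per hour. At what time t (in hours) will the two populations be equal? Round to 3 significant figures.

Set 58300·e^(0.423t) = 588900·e^(0.1t).
e^((0.423 − 0.1)t) = 588900/58300 → e^(0.323·t) = 10.101.
0.323·t = ln(10.101) = 2.3127, so t = 2.3127/0.323 = 7.1599.

7.16 hours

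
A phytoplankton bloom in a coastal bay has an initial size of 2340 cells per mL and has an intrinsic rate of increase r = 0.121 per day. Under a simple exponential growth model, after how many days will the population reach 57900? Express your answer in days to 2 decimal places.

26.52 days

Set N₀·e^(rt) = 57900: e^(0.121·t) = 57900/2340 = 24.744.
0.121·t = ln(24.744) = 3.2086, so t = 3.2086/0.121 = 26.517.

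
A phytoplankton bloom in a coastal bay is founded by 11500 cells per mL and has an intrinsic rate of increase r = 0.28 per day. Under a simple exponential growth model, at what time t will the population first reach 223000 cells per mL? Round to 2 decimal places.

Set N₀·e^(rt) = 223000: e^(0.28·t) = 223000/11500 = 19.391.
0.28·t = ln(19.391) = 2.9648, so t = 2.9648/0.28 = 10.589.

10.59 days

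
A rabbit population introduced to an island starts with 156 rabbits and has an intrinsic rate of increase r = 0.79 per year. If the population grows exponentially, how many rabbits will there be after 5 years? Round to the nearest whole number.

8102 rabbits

N(t) = N₀·e^(rt) = 156 × e^(0.79×5) = 156 × e^3.95.
e^3.95 ≈ 51.935, so N ≈ 156 × 51.935 = 8101.92.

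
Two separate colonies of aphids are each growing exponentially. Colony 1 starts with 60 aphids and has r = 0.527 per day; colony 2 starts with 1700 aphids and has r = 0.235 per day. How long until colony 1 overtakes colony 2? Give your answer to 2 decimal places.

Set 60·e^(0.527t) = 1700·e^(0.235t).
e^((0.527 − 0.235)t) = 1700/60 → e^(0.292·t) = 28.333.
0.292·t = ln(28.333) = 3.344, so t = 3.344/0.292 = 11.452.

11.45 days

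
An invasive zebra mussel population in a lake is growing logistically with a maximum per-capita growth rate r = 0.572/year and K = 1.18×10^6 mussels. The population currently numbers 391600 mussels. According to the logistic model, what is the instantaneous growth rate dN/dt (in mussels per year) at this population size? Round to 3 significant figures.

dN/dt = rN(1 − N/K) = 0.572 × 391600 × (1 − 391600/1.18×10^6).
1 − 391600/1.18×10^6 = 0.66814; dN/dt = 0.572 × 391600 × 0.66814 = 1.49659×10^5.

150000 mussels per year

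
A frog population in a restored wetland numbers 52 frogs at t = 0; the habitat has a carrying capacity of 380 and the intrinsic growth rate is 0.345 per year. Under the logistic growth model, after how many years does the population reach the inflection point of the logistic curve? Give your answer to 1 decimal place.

Logistic growth is fastest at N = K/2 = 190.
A = (K − N₀)/N₀ = 6.3077. Set K/(1 + A·e^(−rt)) = K/2 → A·e^(−rt) = 1.
e^(−0.345t) = 1/6.3077 = 0.158537, so t = ln(6.3077)/0.345 = 1.8418/0.345 = 5.3385.

5.3 years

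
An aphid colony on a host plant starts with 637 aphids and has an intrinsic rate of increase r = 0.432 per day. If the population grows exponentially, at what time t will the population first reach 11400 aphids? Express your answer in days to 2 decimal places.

Set N₀·e^(rt) = 11400: e^(0.432·t) = 11400/637 = 17.896.
0.432·t = ln(17.896) = 2.8846, so t = 2.8846/0.432 = 6.6773.

6.68 days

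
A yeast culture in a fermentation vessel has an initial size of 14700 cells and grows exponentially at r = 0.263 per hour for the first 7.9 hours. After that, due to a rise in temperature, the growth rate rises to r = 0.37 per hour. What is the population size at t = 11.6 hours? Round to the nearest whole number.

461530 cells

Phase 1: N(7.9) = 14700·e^(0.263×7.9) = 14700·e^2.078 = 117395.
Phase 2 runs for 11.6 − 7.9 = 3.7 hours at r = 0.37.
N(11.6) = 117395·e^(0.37×3.7) = 117395·e^1.369 = 461530.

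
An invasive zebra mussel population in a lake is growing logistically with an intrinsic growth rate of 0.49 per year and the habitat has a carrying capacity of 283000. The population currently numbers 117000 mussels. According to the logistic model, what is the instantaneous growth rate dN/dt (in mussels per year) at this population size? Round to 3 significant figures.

dN/dt = rN(1 − N/K) = 0.49 × 117000 × (1 − 117000/283000).
1 − 117000/283000 = 0.58657; dN/dt = 0.49 × 117000 × 0.58657 = 33628.

33600 mussels per year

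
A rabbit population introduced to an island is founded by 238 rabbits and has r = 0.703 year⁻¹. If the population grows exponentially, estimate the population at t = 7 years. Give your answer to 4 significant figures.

32640 rabbits

N(t) = N₀·e^(rt) = 238 × e^(0.703×7) = 238 × e^4.921.
e^4.921 ≈ 137.14, so N ≈ 238 × 137.14 = 32639.2.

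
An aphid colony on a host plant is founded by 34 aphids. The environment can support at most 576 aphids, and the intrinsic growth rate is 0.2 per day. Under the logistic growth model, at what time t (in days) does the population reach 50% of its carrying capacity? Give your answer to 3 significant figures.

A = (K − N₀)/N₀ = (576 − 34)/34 = 15.941.
Solve 576/(1 + 15.941·e^(−0.2t)) = 288: 1 + 15.941·e^(−0.2t) = 2, so e^(−0.2t) = 0.0627306.
−0.2·t = ln(0.0627306) = -2.7689, so t = 2.7689/0.2 = 13.845.

13.8 days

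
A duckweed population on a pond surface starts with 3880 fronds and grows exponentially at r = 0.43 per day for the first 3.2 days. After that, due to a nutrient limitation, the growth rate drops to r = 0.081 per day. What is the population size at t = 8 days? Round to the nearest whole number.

22661 fronds

Phase 1: N(3.2) = 3880·e^(0.43×3.2) = 3880·e^1.376 = 15361.1.
Phase 2 runs for 8 − 3.2 = 4.8 days at r = 0.081.
N(8) = 15361.1·e^(0.081×4.8) = 15361.1·e^0.3888 = 22660.8.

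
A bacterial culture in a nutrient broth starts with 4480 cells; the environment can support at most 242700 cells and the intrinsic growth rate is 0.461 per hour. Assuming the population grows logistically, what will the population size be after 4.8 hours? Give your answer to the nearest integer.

35603 cells

A = (K − N₀)/N₀ = (242700 − 4480)/4480 = 53.174.
N(t) = K/(1 + A·e^(−rt)) = 242700/(1 + 53.174×e^(−0.461×4.8)).
e^(−2.213) = 0.10939; denominator = 1 + 53.174×0.10939 = 6.8169.
N = 242700/6.8169 = 35602.6.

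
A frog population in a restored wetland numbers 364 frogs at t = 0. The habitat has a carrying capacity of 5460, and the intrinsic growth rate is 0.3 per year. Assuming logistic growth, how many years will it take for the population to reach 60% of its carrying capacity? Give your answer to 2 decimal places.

A = (K − N₀)/N₀ = (5460 − 364)/364 = 14.
Solve 5460/(1 + 14·e^(−0.3t)) = 3276: 1 + 14·e^(−0.3t) = 1.6667, so e^(−0.3t) = 0.047619.
−0.3·t = ln(0.047619) = -3.0445, so t = 3.0445/0.3 = 10.148.

10.15 years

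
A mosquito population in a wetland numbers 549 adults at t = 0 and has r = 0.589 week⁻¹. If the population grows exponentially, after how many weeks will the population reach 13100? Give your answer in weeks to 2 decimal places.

5.39 weeks

Set N₀·e^(rt) = 13100: e^(0.589·t) = 13100/549 = 23.862.
0.589·t = ln(23.862) = 3.1723, so t = 3.1723/0.589 = 5.3859.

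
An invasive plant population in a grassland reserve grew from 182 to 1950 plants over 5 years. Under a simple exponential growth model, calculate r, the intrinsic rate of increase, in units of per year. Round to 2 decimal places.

0.47 per year

From N(t) = N₀·e^(rt): e^(r·5) = 1950/182 = 10.714.
r·5 = ln(10.714) = 2.3716, so r = 2.3716/5 = 0.47432.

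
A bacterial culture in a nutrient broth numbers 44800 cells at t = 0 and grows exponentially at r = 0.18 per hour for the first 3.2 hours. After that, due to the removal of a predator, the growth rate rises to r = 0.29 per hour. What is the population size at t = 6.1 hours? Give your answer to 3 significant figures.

185000 cells

Phase 1: N(3.2) = 44800·e^(0.18×3.2) = 44800·e^0.576 = 79695.1.
Phase 2 runs for 6.1 − 3.2 = 2.9 hours at r = 0.29.
N(6.1) = 79695.1·e^(0.29×2.9) = 79695.1·e^0.841 = 184788.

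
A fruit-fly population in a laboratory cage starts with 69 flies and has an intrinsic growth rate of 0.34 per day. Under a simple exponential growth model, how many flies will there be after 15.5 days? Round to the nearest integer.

N(t) = N₀·e^(rt) = 69 × e^(0.34×15.5) = 69 × e^5.27.
e^5.27 ≈ 194.42, so N ≈ 69 × 194.42 = 13414.7.

13415 flies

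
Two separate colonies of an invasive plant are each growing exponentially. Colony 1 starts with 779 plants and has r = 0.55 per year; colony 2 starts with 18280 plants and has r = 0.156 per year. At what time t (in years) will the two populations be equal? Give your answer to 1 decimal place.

8.0 years

Set 779·e^(0.55t) = 18280·e^(0.156t).
e^((0.55 − 0.156)t) = 18280/779 → e^(0.394·t) = 23.466.
0.394·t = ln(23.466) = 3.1556, so t = 3.1556/0.394 = 8.009.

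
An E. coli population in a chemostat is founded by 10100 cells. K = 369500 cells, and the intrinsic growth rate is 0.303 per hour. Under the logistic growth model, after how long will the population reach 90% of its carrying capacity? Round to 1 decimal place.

19.0 hours

A = (K − N₀)/N₀ = (369500 − 10100)/10100 = 35.584.
Solve 369500/(1 + 35.584·e^(−0.303t)) = 332550: 1 + 35.584·e^(−0.303t) = 1.1111, so e^(−0.303t) = 0.00312249.
−0.303·t = ln(0.00312249) = -5.7691, so t = 5.7691/0.303 = 19.04.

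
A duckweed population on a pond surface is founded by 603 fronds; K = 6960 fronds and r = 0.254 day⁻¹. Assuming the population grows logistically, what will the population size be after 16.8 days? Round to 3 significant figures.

A = (K − N₀)/N₀ = (6960 − 603)/603 = 10.542.
N(t) = K/(1 + A·e^(−rt)) = 6960/(1 + 10.542×e^(−0.254×16.8)).
e^(−4.267) = 0.014021; denominator = 1 + 10.542×0.014021 = 1.1478.
N = 6960/1.1478 = 6063.7.

6060 fronds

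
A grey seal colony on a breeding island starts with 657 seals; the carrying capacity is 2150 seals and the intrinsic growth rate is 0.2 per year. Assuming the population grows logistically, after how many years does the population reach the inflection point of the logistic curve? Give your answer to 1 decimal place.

4.1 years

Logistic growth is fastest at N = K/2 = 1075.
A = (K − N₀)/N₀ = 2.2725. Set K/(1 + A·e^(−rt)) = K/2 → A·e^(−rt) = 1.
e^(−0.2t) = 1/2.2725 = 0.440054, so t = ln(2.2725)/0.2 = 0.82086/0.2 = 4.1043.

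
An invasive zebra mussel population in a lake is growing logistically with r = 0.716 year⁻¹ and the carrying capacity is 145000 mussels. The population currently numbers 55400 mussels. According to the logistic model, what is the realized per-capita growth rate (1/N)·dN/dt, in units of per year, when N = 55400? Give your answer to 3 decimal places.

(1/N)·dN/dt = r(1 − N/K) = 0.716 × (1 − 55400/145000).
= 0.716 × 0.61793 = 0.44244.

0.442 per year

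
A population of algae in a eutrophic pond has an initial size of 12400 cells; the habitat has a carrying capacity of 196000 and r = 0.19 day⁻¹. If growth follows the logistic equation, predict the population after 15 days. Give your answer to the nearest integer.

A = (K − N₀)/N₀ = (196000 − 12400)/12400 = 14.806.
N(t) = K/(1 + A·e^(−rt)) = 196000/(1 + 14.806×e^(−0.19×15)).
e^(−2.85) = 0.057844; denominator = 1 + 14.806×0.057844 = 1.8565.
N = 196000/1.8565 = 105577.

105577 cells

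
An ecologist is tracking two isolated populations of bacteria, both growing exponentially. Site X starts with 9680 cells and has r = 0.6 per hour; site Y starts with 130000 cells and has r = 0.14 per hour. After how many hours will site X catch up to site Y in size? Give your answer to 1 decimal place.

5.6 hours

Set 9680·e^(0.6t) = 130000·e^(0.14t).
e^((0.6 − 0.14)t) = 130000/9680 → e^(0.46·t) = 13.43.
0.46·t = ln(13.43) = 2.5975, so t = 2.5975/0.46 = 5.6467.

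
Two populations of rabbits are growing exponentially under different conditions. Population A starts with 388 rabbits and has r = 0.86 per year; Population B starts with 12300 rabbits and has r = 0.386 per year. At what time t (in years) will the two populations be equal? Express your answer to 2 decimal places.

Set 388·e^(0.86t) = 12300·e^(0.386t).
e^((0.86 − 0.386)t) = 12300/388 → e^(0.474·t) = 31.701.
0.474·t = ln(31.701) = 3.4563, so t = 3.4563/0.474 = 7.2919.

7.29 years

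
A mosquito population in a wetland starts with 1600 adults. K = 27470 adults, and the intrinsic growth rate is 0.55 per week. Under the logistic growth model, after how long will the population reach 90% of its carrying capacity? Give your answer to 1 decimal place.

9.1 weeks

A = (K − N₀)/N₀ = (27470 − 1600)/1600 = 16.169.
Solve 27470/(1 + 16.169·e^(−0.55t)) = 24723: 1 + 16.169·e^(−0.55t) = 1.1111, so e^(−0.55t) = 0.00687197.
−0.55·t = ln(0.00687197) = -4.9803, so t = 4.9803/0.55 = 9.0551.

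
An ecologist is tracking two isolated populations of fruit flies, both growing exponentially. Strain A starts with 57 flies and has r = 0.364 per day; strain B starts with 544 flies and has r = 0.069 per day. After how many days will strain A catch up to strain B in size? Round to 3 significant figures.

7.65 days

Set 57·e^(0.364t) = 544·e^(0.069t).
e^((0.364 − 0.069)t) = 544/57 → e^(0.295·t) = 9.5439.
0.295·t = ln(9.5439) = 2.2559, so t = 2.2559/0.295 = 7.6471.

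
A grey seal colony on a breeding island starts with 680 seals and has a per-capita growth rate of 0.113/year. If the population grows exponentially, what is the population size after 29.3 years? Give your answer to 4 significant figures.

18640 seals

N(t) = N₀·e^(rt) = 680 × e^(0.113×29.3) = 680 × e^3.311.
e^3.311 ≈ 27.41, so N ≈ 680 × 27.41 = 18638.7.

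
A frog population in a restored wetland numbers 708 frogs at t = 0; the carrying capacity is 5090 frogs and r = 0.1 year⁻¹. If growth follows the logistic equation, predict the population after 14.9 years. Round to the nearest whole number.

2125 frogs

A = (K − N₀)/N₀ = (5090 − 708)/708 = 6.1893.
N(t) = K/(1 + A·e^(−rt)) = 5090/(1 + 6.1893×e^(−0.1×14.9)).
e^(−1.49) = 0.22537; denominator = 1 + 6.1893×0.22537 = 2.3949.
N = 5090/2.3949 = 2125.36.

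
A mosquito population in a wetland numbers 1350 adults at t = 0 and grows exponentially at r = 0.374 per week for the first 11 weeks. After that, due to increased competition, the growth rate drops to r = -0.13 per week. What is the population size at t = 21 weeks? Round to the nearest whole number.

Phase 1: N(11) = 1350·e^(0.374×11) = 1350·e^4.114 = 82607.8.
Phase 2 runs for 21 − 11 = 10 weeks at r = -0.13.
N(21) = 82607.8·e^(-0.13×10) = 82607.8·e^-1.3 = 22513.3.

22513 adults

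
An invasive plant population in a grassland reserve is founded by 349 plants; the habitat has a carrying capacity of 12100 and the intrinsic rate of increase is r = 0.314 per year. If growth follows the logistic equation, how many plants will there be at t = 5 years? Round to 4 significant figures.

1512 plants

A = (K − N₀)/N₀ = (12100 − 349)/349 = 33.67.
N(t) = K/(1 + A·e^(−rt)) = 12100/(1 + 33.67×e^(−0.314×5)).
e^(−1.57) = 0.20805; denominator = 1 + 33.67×0.20805 = 8.005.
N = 12100/8.005 = 1511.56.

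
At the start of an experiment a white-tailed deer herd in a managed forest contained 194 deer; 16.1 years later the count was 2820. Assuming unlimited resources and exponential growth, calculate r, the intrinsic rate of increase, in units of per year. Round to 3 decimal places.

From N(t) = N₀·e^(rt): e^(r·16.1) = 2820/194 = 14.536.
r·16.1 = ln(14.536) = 2.6766, so r = 2.6766/16.1 = 0.16625.

0.166 per year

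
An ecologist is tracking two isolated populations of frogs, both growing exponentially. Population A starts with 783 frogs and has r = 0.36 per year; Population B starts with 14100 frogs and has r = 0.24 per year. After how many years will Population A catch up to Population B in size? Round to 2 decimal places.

24.09 years

Set 783·e^(0.36t) = 14100·e^(0.24t).
e^((0.36 − 0.24)t) = 14100/783 → e^(0.12·t) = 18.008.
0.12·t = ln(18.008) = 2.8908, so t = 2.8908/0.12 = 24.09.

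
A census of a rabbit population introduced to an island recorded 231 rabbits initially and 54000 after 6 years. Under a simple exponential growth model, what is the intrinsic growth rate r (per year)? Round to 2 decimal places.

0.91 per year

From N(t) = N₀·e^(rt): e^(r·6) = 54000/231 = 233.77.
r·6 = ln(233.77) = 5.4543, so r = 5.4543/6 = 0.90905.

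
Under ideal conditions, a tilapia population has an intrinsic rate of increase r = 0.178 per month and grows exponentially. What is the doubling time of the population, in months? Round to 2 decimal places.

Doubling time t_d = ln(2)/r = 0.6931/0.178 = 3.8941.

3.89 months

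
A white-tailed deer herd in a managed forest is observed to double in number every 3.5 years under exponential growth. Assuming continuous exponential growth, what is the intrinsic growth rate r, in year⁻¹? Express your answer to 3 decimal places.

0.198 per year

r = ln(2)/t_d = 0.6931/3.5 = 0.19804.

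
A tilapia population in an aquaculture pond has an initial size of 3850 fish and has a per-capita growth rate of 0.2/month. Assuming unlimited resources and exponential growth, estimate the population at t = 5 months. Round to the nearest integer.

N(t) = N₀·e^(rt) = 3850 × e^(0.2×5) = 3850 × e^1.
e^1 ≈ 2.7183, so N ≈ 3850 × 2.7183 = 10465.4.

10465 fish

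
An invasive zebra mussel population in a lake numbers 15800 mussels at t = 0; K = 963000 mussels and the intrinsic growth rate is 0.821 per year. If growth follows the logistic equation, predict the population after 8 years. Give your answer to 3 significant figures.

A = (K − N₀)/N₀ = (963000 − 15800)/15800 = 59.949.
N(t) = K/(1 + A·e^(−rt)) = 963000/(1 + 59.949×e^(−0.821×8)).
e^(−6.568) = 0.0014046; denominator = 1 + 59.949×0.0014046 = 1.0842.
N = 963000/1.0842 = 888208.

888000 mussels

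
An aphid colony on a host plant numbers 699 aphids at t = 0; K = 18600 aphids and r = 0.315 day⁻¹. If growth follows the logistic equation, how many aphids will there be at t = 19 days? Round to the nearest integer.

17474 aphids

A = (K − N₀)/N₀ = (18600 − 699)/699 = 25.609.
N(t) = K/(1 + A·e^(−rt)) = 18600/(1 + 25.609×e^(−0.315×19)).
e^(−5.985) = 0.0025162; denominator = 1 + 25.609×0.0025162 = 1.0644.
N = 18600/1.0644 = 17474.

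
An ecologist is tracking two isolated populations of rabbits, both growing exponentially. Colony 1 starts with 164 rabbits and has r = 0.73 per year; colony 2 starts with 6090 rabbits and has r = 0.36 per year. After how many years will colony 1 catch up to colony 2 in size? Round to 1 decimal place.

9.8 years

Set 164·e^(0.73t) = 6090·e^(0.36t).
e^((0.73 − 0.36)t) = 6090/164 → e^(0.37·t) = 37.134.
0.37·t = ln(37.134) = 3.6145, so t = 3.6145/0.37 = 9.769.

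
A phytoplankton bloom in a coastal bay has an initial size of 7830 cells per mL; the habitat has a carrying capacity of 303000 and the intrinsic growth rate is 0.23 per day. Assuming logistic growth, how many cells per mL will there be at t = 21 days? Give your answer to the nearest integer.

A = (K − N₀)/N₀ = (303000 − 7830)/7830 = 37.697.
N(t) = K/(1 + A·e^(−rt)) = 303000/(1 + 37.697×e^(−0.23×21)).
e^(−4.83) = 0.0079865; denominator = 1 + 37.697×0.0079865 = 1.3011.
N = 303000/1.3011 = 232885.

232885 cells per mL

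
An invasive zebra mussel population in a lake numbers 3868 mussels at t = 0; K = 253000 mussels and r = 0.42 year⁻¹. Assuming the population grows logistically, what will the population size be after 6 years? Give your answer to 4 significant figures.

40920 mussels

A = (K − N₀)/N₀ = (253000 − 3868)/3868 = 64.408.
N(t) = K/(1 + A·e^(−rt)) = 253000/(1 + 64.408×e^(−0.42×6)).
e^(−2.52) = 0.08046; denominator = 1 + 64.408×0.08046 = 6.1823.
N = 253000/6.1823 = 40923.4.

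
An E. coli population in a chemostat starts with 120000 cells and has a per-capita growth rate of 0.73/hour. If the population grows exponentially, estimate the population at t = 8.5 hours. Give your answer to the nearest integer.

N(t) = N₀·e^(rt) = 120000 × e^(0.73×8.5) = 120000 × e^6.205.
e^6.205 ≈ 495.22, so N ≈ 120000 × 495.22 = 5.942627×10^7.

59426275 cells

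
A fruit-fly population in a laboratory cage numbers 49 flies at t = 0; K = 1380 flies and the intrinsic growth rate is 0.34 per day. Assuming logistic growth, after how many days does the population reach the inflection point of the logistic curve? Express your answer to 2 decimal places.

9.71 days

Logistic growth is fastest at N = K/2 = 690.
A = (K − N₀)/N₀ = 27.163. Set K/(1 + A·e^(−rt)) = K/2 → A·e^(−rt) = 1.
e^(−0.34t) = 1/27.163 = 0.0368144, so t = ln(27.163)/0.34 = 3.3019/0.34 = 9.7114.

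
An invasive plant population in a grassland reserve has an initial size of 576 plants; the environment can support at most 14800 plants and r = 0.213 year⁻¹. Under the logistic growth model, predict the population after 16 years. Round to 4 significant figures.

8143 plants

A = (K − N₀)/N₀ = (14800 − 576)/576 = 24.694.
N(t) = K/(1 + A·e^(−rt)) = 14800/(1 + 24.694×e^(−0.213×16)).
e^(−3.408) = 0.033107; denominator = 1 + 24.694×0.033107 = 1.8176.
N = 14800/1.8176 = 8142.75.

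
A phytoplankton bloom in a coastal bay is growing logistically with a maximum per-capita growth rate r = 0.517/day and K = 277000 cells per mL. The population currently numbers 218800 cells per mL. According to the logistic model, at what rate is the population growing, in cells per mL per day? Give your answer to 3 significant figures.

23800 cells per mL per day

dN/dt = rN(1 − N/K) = 0.517 × 218800 × (1 − 218800/277000).
1 − 218800/277000 = 0.21011; dN/dt = 0.517 × 218800 × 0.21011 = 23767.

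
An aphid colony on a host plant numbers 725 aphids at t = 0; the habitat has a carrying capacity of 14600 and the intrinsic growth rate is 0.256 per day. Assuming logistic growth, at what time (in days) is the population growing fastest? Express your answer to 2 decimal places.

11.53 days

Logistic growth is fastest at N = K/2 = 7300.
A = (K − N₀)/N₀ = 19.138. Set K/(1 + A·e^(−rt)) = K/2 → A·e^(−rt) = 1.
e^(−0.256t) = 1/19.138 = 0.0522523, so t = ln(19.138)/0.256 = 2.9517/0.256 = 11.53.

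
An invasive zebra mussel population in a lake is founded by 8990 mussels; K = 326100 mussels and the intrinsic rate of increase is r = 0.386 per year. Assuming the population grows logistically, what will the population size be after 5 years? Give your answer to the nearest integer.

53285 mussels

A = (K − N₀)/N₀ = (326100 − 8990)/8990 = 35.274.
N(t) = K/(1 + A·e^(−rt)) = 326100/(1 + 35.274×e^(−0.386×5)).
e^(−1.93) = 0.14515; denominator = 1 + 35.274×0.14515 = 6.1199.
N = 326100/6.1199 = 53285.1.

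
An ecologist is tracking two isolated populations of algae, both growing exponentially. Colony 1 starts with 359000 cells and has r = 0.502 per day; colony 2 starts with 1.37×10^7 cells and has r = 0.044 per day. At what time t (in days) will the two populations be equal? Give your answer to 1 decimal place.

Set 359000·e^(0.502t) = 1.37×10^7·e^(0.044t).
e^((0.502 − 0.044)t) = 1.37×10^7/359000 → e^(0.458·t) = 38.162.
0.458·t = ln(38.162) = 3.6418, so t = 3.6418/0.458 = 7.9516.

8.0 days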